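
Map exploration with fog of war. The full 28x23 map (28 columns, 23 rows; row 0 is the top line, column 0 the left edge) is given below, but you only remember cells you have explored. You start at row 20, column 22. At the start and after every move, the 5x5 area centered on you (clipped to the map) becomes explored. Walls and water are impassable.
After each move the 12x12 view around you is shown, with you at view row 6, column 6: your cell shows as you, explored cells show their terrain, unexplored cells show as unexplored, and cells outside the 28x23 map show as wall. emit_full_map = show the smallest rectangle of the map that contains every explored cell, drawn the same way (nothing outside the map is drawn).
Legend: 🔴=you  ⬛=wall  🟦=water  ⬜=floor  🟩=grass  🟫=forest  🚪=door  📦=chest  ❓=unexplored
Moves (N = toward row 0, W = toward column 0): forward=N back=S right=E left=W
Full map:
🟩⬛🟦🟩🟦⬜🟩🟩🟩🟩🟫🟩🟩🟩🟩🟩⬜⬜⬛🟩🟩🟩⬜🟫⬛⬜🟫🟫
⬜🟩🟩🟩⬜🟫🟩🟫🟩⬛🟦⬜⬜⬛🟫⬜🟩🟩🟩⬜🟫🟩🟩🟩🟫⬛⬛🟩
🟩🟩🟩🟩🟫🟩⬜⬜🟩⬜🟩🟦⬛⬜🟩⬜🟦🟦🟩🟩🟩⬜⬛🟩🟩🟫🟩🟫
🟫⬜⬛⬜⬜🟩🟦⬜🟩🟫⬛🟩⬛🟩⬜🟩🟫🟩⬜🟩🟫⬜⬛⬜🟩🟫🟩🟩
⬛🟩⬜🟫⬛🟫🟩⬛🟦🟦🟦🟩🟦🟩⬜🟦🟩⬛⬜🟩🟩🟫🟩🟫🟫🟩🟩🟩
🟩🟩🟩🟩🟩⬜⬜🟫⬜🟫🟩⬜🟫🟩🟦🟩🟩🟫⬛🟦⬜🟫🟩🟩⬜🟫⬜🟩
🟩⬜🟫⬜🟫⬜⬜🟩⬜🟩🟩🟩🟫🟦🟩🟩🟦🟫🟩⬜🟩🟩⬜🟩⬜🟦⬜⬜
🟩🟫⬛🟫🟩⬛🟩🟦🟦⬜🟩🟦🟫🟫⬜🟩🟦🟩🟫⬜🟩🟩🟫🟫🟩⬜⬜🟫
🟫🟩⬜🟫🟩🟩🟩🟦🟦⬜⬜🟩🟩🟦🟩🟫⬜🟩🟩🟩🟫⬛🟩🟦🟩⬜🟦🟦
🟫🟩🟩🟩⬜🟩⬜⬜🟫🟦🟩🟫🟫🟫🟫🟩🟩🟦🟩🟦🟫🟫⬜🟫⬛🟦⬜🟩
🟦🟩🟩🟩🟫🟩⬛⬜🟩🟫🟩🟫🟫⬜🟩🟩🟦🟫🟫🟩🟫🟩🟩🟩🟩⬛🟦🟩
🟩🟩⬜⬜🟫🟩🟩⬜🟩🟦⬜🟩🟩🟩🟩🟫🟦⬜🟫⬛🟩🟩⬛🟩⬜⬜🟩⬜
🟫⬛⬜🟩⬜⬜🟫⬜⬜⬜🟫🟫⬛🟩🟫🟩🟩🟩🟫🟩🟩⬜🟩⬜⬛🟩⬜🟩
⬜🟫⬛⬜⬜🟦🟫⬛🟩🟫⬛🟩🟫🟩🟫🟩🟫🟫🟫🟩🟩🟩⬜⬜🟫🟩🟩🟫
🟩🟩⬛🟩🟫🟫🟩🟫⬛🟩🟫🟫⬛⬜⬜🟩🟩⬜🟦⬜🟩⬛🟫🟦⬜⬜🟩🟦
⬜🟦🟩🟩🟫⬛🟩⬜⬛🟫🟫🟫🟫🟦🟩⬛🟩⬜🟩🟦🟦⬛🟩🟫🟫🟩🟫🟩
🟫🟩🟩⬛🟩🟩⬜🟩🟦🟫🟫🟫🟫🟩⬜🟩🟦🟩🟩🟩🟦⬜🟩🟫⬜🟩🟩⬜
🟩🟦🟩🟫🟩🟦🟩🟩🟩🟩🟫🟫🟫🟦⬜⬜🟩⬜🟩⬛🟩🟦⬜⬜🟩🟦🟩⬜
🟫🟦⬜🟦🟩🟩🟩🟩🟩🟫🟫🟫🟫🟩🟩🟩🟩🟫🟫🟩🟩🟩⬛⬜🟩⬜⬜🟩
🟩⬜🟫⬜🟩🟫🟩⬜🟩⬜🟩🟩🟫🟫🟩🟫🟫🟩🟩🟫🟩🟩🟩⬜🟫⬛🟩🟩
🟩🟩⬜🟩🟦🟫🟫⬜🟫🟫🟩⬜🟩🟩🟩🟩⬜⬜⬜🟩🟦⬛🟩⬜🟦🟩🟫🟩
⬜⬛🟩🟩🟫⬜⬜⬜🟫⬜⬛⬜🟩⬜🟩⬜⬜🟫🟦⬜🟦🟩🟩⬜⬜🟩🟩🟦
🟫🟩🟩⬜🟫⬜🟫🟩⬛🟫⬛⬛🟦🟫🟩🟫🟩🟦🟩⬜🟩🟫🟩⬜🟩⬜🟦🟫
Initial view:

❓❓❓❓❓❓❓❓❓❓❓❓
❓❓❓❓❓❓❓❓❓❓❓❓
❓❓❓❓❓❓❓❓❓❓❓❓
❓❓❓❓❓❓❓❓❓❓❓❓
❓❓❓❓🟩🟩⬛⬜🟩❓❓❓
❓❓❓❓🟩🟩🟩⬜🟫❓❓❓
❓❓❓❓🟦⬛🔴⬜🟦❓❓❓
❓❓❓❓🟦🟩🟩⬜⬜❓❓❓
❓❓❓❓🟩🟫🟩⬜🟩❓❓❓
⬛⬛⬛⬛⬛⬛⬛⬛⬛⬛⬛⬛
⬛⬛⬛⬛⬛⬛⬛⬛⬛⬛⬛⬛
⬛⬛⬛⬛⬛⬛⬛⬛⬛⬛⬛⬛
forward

❓❓❓❓❓❓❓❓❓❓❓❓
❓❓❓❓❓❓❓❓❓❓❓❓
❓❓❓❓❓❓❓❓❓❓❓❓
❓❓❓❓❓❓❓❓❓❓❓❓
❓❓❓❓🟩🟦⬜⬜🟩❓❓❓
❓❓❓❓🟩🟩⬛⬜🟩❓❓❓
❓❓❓❓🟩🟩🔴⬜🟫❓❓❓
❓❓❓❓🟦⬛🟩⬜🟦❓❓❓
❓❓❓❓🟦🟩🟩⬜⬜❓❓❓
❓❓❓❓🟩🟫🟩⬜🟩❓❓❓
⬛⬛⬛⬛⬛⬛⬛⬛⬛⬛⬛⬛
⬛⬛⬛⬛⬛⬛⬛⬛⬛⬛⬛⬛

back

❓❓❓❓❓❓❓❓❓❓❓❓
❓❓❓❓❓❓❓❓❓❓❓❓
❓❓❓❓❓❓❓❓❓❓❓❓
❓❓❓❓🟩🟦⬜⬜🟩❓❓❓
❓❓❓❓🟩🟩⬛⬜🟩❓❓❓
❓❓❓❓🟩🟩🟩⬜🟫❓❓❓
❓❓❓❓🟦⬛🔴⬜🟦❓❓❓
❓❓❓❓🟦🟩🟩⬜⬜❓❓❓
❓❓❓❓🟩🟫🟩⬜🟩❓❓❓
⬛⬛⬛⬛⬛⬛⬛⬛⬛⬛⬛⬛
⬛⬛⬛⬛⬛⬛⬛⬛⬛⬛⬛⬛
⬛⬛⬛⬛⬛⬛⬛⬛⬛⬛⬛⬛

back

❓❓❓❓❓❓❓❓❓❓❓❓
❓❓❓❓❓❓❓❓❓❓❓❓
❓❓❓❓🟩🟦⬜⬜🟩❓❓❓
❓❓❓❓🟩🟩⬛⬜🟩❓❓❓
❓❓❓❓🟩🟩🟩⬜🟫❓❓❓
❓❓❓❓🟦⬛🟩⬜🟦❓❓❓
❓❓❓❓🟦🟩🔴⬜⬜❓❓❓
❓❓❓❓🟩🟫🟩⬜🟩❓❓❓
⬛⬛⬛⬛⬛⬛⬛⬛⬛⬛⬛⬛
⬛⬛⬛⬛⬛⬛⬛⬛⬛⬛⬛⬛
⬛⬛⬛⬛⬛⬛⬛⬛⬛⬛⬛⬛
⬛⬛⬛⬛⬛⬛⬛⬛⬛⬛⬛⬛

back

❓❓❓❓❓❓❓❓❓❓❓❓
❓❓❓❓🟩🟦⬜⬜🟩❓❓❓
❓❓❓❓🟩🟩⬛⬜🟩❓❓❓
❓❓❓❓🟩🟩🟩⬜🟫❓❓❓
❓❓❓❓🟦⬛🟩⬜🟦❓❓❓
❓❓❓❓🟦🟩🟩⬜⬜❓❓❓
❓❓❓❓🟩🟫🔴⬜🟩❓❓❓
⬛⬛⬛⬛⬛⬛⬛⬛⬛⬛⬛⬛
⬛⬛⬛⬛⬛⬛⬛⬛⬛⬛⬛⬛
⬛⬛⬛⬛⬛⬛⬛⬛⬛⬛⬛⬛
⬛⬛⬛⬛⬛⬛⬛⬛⬛⬛⬛⬛
⬛⬛⬛⬛⬛⬛⬛⬛⬛⬛⬛⬛

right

❓❓❓❓❓❓❓❓❓❓❓⬛
❓❓❓🟩🟦⬜⬜🟩❓❓❓⬛
❓❓❓🟩🟩⬛⬜🟩❓❓❓⬛
❓❓❓🟩🟩🟩⬜🟫❓❓❓⬛
❓❓❓🟦⬛🟩⬜🟦🟩❓❓⬛
❓❓❓🟦🟩🟩⬜⬜🟩❓❓⬛
❓❓❓🟩🟫🟩🔴🟩⬜❓❓⬛
⬛⬛⬛⬛⬛⬛⬛⬛⬛⬛⬛⬛
⬛⬛⬛⬛⬛⬛⬛⬛⬛⬛⬛⬛
⬛⬛⬛⬛⬛⬛⬛⬛⬛⬛⬛⬛
⬛⬛⬛⬛⬛⬛⬛⬛⬛⬛⬛⬛
⬛⬛⬛⬛⬛⬛⬛⬛⬛⬛⬛⬛

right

❓❓❓❓❓❓❓❓❓❓⬛⬛
❓❓🟩🟦⬜⬜🟩❓❓❓⬛⬛
❓❓🟩🟩⬛⬜🟩❓❓❓⬛⬛
❓❓🟩🟩🟩⬜🟫❓❓❓⬛⬛
❓❓🟦⬛🟩⬜🟦🟩🟫❓⬛⬛
❓❓🟦🟩🟩⬜⬜🟩🟩❓⬛⬛
❓❓🟩🟫🟩⬜🔴⬜🟦❓⬛⬛
⬛⬛⬛⬛⬛⬛⬛⬛⬛⬛⬛⬛
⬛⬛⬛⬛⬛⬛⬛⬛⬛⬛⬛⬛
⬛⬛⬛⬛⬛⬛⬛⬛⬛⬛⬛⬛
⬛⬛⬛⬛⬛⬛⬛⬛⬛⬛⬛⬛
⬛⬛⬛⬛⬛⬛⬛⬛⬛⬛⬛⬛

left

❓❓❓❓❓❓❓❓❓❓❓⬛
❓❓❓🟩🟦⬜⬜🟩❓❓❓⬛
❓❓❓🟩🟩⬛⬜🟩❓❓❓⬛
❓❓❓🟩🟩🟩⬜🟫❓❓❓⬛
❓❓❓🟦⬛🟩⬜🟦🟩🟫❓⬛
❓❓❓🟦🟩🟩⬜⬜🟩🟩❓⬛
❓❓❓🟩🟫🟩🔴🟩⬜🟦❓⬛
⬛⬛⬛⬛⬛⬛⬛⬛⬛⬛⬛⬛
⬛⬛⬛⬛⬛⬛⬛⬛⬛⬛⬛⬛
⬛⬛⬛⬛⬛⬛⬛⬛⬛⬛⬛⬛
⬛⬛⬛⬛⬛⬛⬛⬛⬛⬛⬛⬛
⬛⬛⬛⬛⬛⬛⬛⬛⬛⬛⬛⬛

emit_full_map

🟩🟦⬜⬜🟩❓❓
🟩🟩⬛⬜🟩❓❓
🟩🟩🟩⬜🟫❓❓
🟦⬛🟩⬜🟦🟩🟫
🟦🟩🟩⬜⬜🟩🟩
🟩🟫🟩🔴🟩⬜🟦

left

❓❓❓❓❓❓❓❓❓❓❓❓
❓❓❓❓🟩🟦⬜⬜🟩❓❓❓
❓❓❓❓🟩🟩⬛⬜🟩❓❓❓
❓❓❓❓🟩🟩🟩⬜🟫❓❓❓
❓❓❓❓🟦⬛🟩⬜🟦🟩🟫❓
❓❓❓❓🟦🟩🟩⬜⬜🟩🟩❓
❓❓❓❓🟩🟫🔴⬜🟩⬜🟦❓
⬛⬛⬛⬛⬛⬛⬛⬛⬛⬛⬛⬛
⬛⬛⬛⬛⬛⬛⬛⬛⬛⬛⬛⬛
⬛⬛⬛⬛⬛⬛⬛⬛⬛⬛⬛⬛
⬛⬛⬛⬛⬛⬛⬛⬛⬛⬛⬛⬛
⬛⬛⬛⬛⬛⬛⬛⬛⬛⬛⬛⬛

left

❓❓❓❓❓❓❓❓❓❓❓❓
❓❓❓❓❓🟩🟦⬜⬜🟩❓❓
❓❓❓❓❓🟩🟩⬛⬜🟩❓❓
❓❓❓❓❓🟩🟩🟩⬜🟫❓❓
❓❓❓❓🟩🟦⬛🟩⬜🟦🟩🟫
❓❓❓❓⬜🟦🟩🟩⬜⬜🟩🟩
❓❓❓❓⬜🟩🔴🟩⬜🟩⬜🟦
⬛⬛⬛⬛⬛⬛⬛⬛⬛⬛⬛⬛
⬛⬛⬛⬛⬛⬛⬛⬛⬛⬛⬛⬛
⬛⬛⬛⬛⬛⬛⬛⬛⬛⬛⬛⬛
⬛⬛⬛⬛⬛⬛⬛⬛⬛⬛⬛⬛
⬛⬛⬛⬛⬛⬛⬛⬛⬛⬛⬛⬛

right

❓❓❓❓❓❓❓❓❓❓❓❓
❓❓❓❓🟩🟦⬜⬜🟩❓❓❓
❓❓❓❓🟩🟩⬛⬜🟩❓❓❓
❓❓❓❓🟩🟩🟩⬜🟫❓❓❓
❓❓❓🟩🟦⬛🟩⬜🟦🟩🟫❓
❓❓❓⬜🟦🟩🟩⬜⬜🟩🟩❓
❓❓❓⬜🟩🟫🔴⬜🟩⬜🟦❓
⬛⬛⬛⬛⬛⬛⬛⬛⬛⬛⬛⬛
⬛⬛⬛⬛⬛⬛⬛⬛⬛⬛⬛⬛
⬛⬛⬛⬛⬛⬛⬛⬛⬛⬛⬛⬛
⬛⬛⬛⬛⬛⬛⬛⬛⬛⬛⬛⬛
⬛⬛⬛⬛⬛⬛⬛⬛⬛⬛⬛⬛

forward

❓❓❓❓❓❓❓❓❓❓❓❓
❓❓❓❓❓❓❓❓❓❓❓❓
❓❓❓❓🟩🟦⬜⬜🟩❓❓❓
❓❓❓❓🟩🟩⬛⬜🟩❓❓❓
❓❓❓❓🟩🟩🟩⬜🟫❓❓❓
❓❓❓🟩🟦⬛🟩⬜🟦🟩🟫❓
❓❓❓⬜🟦🟩🔴⬜⬜🟩🟩❓
❓❓❓⬜🟩🟫🟩⬜🟩⬜🟦❓
⬛⬛⬛⬛⬛⬛⬛⬛⬛⬛⬛⬛
⬛⬛⬛⬛⬛⬛⬛⬛⬛⬛⬛⬛
⬛⬛⬛⬛⬛⬛⬛⬛⬛⬛⬛⬛
⬛⬛⬛⬛⬛⬛⬛⬛⬛⬛⬛⬛

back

❓❓❓❓❓❓❓❓❓❓❓❓
❓❓❓❓🟩🟦⬜⬜🟩❓❓❓
❓❓❓❓🟩🟩⬛⬜🟩❓❓❓
❓❓❓❓🟩🟩🟩⬜🟫❓❓❓
❓❓❓🟩🟦⬛🟩⬜🟦🟩🟫❓
❓❓❓⬜🟦🟩🟩⬜⬜🟩🟩❓
❓❓❓⬜🟩🟫🔴⬜🟩⬜🟦❓
⬛⬛⬛⬛⬛⬛⬛⬛⬛⬛⬛⬛
⬛⬛⬛⬛⬛⬛⬛⬛⬛⬛⬛⬛
⬛⬛⬛⬛⬛⬛⬛⬛⬛⬛⬛⬛
⬛⬛⬛⬛⬛⬛⬛⬛⬛⬛⬛⬛
⬛⬛⬛⬛⬛⬛⬛⬛⬛⬛⬛⬛

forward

❓❓❓❓❓❓❓❓❓❓❓❓
❓❓❓❓❓❓❓❓❓❓❓❓
❓❓❓❓🟩🟦⬜⬜🟩❓❓❓
❓❓❓❓🟩🟩⬛⬜🟩❓❓❓
❓❓❓❓🟩🟩🟩⬜🟫❓❓❓
❓❓❓🟩🟦⬛🟩⬜🟦🟩🟫❓
❓❓❓⬜🟦🟩🔴⬜⬜🟩🟩❓
❓❓❓⬜🟩🟫🟩⬜🟩⬜🟦❓
⬛⬛⬛⬛⬛⬛⬛⬛⬛⬛⬛⬛
⬛⬛⬛⬛⬛⬛⬛⬛⬛⬛⬛⬛
⬛⬛⬛⬛⬛⬛⬛⬛⬛⬛⬛⬛
⬛⬛⬛⬛⬛⬛⬛⬛⬛⬛⬛⬛

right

❓❓❓❓❓❓❓❓❓❓❓⬛
❓❓❓❓❓❓❓❓❓❓❓⬛
❓❓❓🟩🟦⬜⬜🟩❓❓❓⬛
❓❓❓🟩🟩⬛⬜🟩❓❓❓⬛
❓❓❓🟩🟩🟩⬜🟫⬛❓❓⬛
❓❓🟩🟦⬛🟩⬜🟦🟩🟫❓⬛
❓❓⬜🟦🟩🟩🔴⬜🟩🟩❓⬛
❓❓⬜🟩🟫🟩⬜🟩⬜🟦❓⬛
⬛⬛⬛⬛⬛⬛⬛⬛⬛⬛⬛⬛
⬛⬛⬛⬛⬛⬛⬛⬛⬛⬛⬛⬛
⬛⬛⬛⬛⬛⬛⬛⬛⬛⬛⬛⬛
⬛⬛⬛⬛⬛⬛⬛⬛⬛⬛⬛⬛

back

❓❓❓❓❓❓❓❓❓❓❓⬛
❓❓❓🟩🟦⬜⬜🟩❓❓❓⬛
❓❓❓🟩🟩⬛⬜🟩❓❓❓⬛
❓❓❓🟩🟩🟩⬜🟫⬛❓❓⬛
❓❓🟩🟦⬛🟩⬜🟦🟩🟫❓⬛
❓❓⬜🟦🟩🟩⬜⬜🟩🟩❓⬛
❓❓⬜🟩🟫🟩🔴🟩⬜🟦❓⬛
⬛⬛⬛⬛⬛⬛⬛⬛⬛⬛⬛⬛
⬛⬛⬛⬛⬛⬛⬛⬛⬛⬛⬛⬛
⬛⬛⬛⬛⬛⬛⬛⬛⬛⬛⬛⬛
⬛⬛⬛⬛⬛⬛⬛⬛⬛⬛⬛⬛
⬛⬛⬛⬛⬛⬛⬛⬛⬛⬛⬛⬛

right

❓❓❓❓❓❓❓❓❓❓⬛⬛
❓❓🟩🟦⬜⬜🟩❓❓❓⬛⬛
❓❓🟩🟩⬛⬜🟩❓❓❓⬛⬛
❓❓🟩🟩🟩⬜🟫⬛❓❓⬛⬛
❓🟩🟦⬛🟩⬜🟦🟩🟫❓⬛⬛
❓⬜🟦🟩🟩⬜⬜🟩🟩❓⬛⬛
❓⬜🟩🟫🟩⬜🔴⬜🟦❓⬛⬛
⬛⬛⬛⬛⬛⬛⬛⬛⬛⬛⬛⬛
⬛⬛⬛⬛⬛⬛⬛⬛⬛⬛⬛⬛
⬛⬛⬛⬛⬛⬛⬛⬛⬛⬛⬛⬛
⬛⬛⬛⬛⬛⬛⬛⬛⬛⬛⬛⬛
⬛⬛⬛⬛⬛⬛⬛⬛⬛⬛⬛⬛

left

❓❓❓❓❓❓❓❓❓❓❓⬛
❓❓❓🟩🟦⬜⬜🟩❓❓❓⬛
❓❓❓🟩🟩⬛⬜🟩❓❓❓⬛
❓❓❓🟩🟩🟩⬜🟫⬛❓❓⬛
❓❓🟩🟦⬛🟩⬜🟦🟩🟫❓⬛
❓❓⬜🟦🟩🟩⬜⬜🟩🟩❓⬛
❓❓⬜🟩🟫🟩🔴🟩⬜🟦❓⬛
⬛⬛⬛⬛⬛⬛⬛⬛⬛⬛⬛⬛
⬛⬛⬛⬛⬛⬛⬛⬛⬛⬛⬛⬛
⬛⬛⬛⬛⬛⬛⬛⬛⬛⬛⬛⬛
⬛⬛⬛⬛⬛⬛⬛⬛⬛⬛⬛⬛
⬛⬛⬛⬛⬛⬛⬛⬛⬛⬛⬛⬛

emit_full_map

❓🟩🟦⬜⬜🟩❓❓
❓🟩🟩⬛⬜🟩❓❓
❓🟩🟩🟩⬜🟫⬛❓
🟩🟦⬛🟩⬜🟦🟩🟫
⬜🟦🟩🟩⬜⬜🟩🟩
⬜🟩🟫🟩🔴🟩⬜🟦

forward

❓❓❓❓❓❓❓❓❓❓❓⬛
❓❓❓❓❓❓❓❓❓❓❓⬛
❓❓❓🟩🟦⬜⬜🟩❓❓❓⬛
❓❓❓🟩🟩⬛⬜🟩❓❓❓⬛
❓❓❓🟩🟩🟩⬜🟫⬛❓❓⬛
❓❓🟩🟦⬛🟩⬜🟦🟩🟫❓⬛
❓❓⬜🟦🟩🟩🔴⬜🟩🟩❓⬛
❓❓⬜🟩🟫🟩⬜🟩⬜🟦❓⬛
⬛⬛⬛⬛⬛⬛⬛⬛⬛⬛⬛⬛
⬛⬛⬛⬛⬛⬛⬛⬛⬛⬛⬛⬛
⬛⬛⬛⬛⬛⬛⬛⬛⬛⬛⬛⬛
⬛⬛⬛⬛⬛⬛⬛⬛⬛⬛⬛⬛


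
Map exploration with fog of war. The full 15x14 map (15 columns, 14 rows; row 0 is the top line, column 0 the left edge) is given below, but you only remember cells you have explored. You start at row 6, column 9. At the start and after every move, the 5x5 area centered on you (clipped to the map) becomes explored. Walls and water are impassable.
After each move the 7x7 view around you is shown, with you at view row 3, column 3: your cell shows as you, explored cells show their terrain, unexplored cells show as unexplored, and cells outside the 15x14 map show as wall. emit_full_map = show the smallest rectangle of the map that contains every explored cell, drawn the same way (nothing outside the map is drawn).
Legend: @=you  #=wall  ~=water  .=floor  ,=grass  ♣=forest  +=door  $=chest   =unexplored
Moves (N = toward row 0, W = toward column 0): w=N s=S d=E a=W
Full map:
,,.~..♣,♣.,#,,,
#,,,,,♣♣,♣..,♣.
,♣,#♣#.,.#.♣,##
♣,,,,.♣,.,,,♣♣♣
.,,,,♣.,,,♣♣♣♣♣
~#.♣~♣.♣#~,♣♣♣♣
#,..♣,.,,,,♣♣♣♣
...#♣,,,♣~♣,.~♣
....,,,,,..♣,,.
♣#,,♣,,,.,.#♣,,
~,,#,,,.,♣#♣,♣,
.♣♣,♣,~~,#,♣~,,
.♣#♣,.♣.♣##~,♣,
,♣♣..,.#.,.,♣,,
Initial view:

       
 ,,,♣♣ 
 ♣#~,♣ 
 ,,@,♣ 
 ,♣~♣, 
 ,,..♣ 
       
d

       
,,,♣♣♣ 
♣#~,♣♣ 
,,,@♣♣ 
,♣~♣,. 
,,..♣, 
       

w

       
 .,,,♣ 
,,,♣♣♣ 
♣#~@♣♣ 
,,,,♣♣ 
,♣~♣,. 
,,..♣, 

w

       
 .#.♣, 
 .,,,♣ 
,,,@♣♣ 
♣#~,♣♣ 
,,,,♣♣ 
,♣~♣,. 

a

       
 ,.#.♣,
 ,.,,,♣
 ,,@♣♣♣
 ♣#~,♣♣
 ,,,,♣♣
 ,♣~♣,.

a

       
 .,.#.♣
 ♣,.,,,
 .,@,♣♣
 .♣#~,♣
 .,,,,♣
  ,♣~♣,

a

       
 #.,.#.
 .♣,.,,
 ♣.@,,♣
 ♣.♣#~,
 ,.,,,,
   ,♣~♣

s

 #.,.#.
 .♣,.,,
 ♣.,,,♣
 ♣.@#~,
 ,.,,,,
 ,,,♣~♣
   ,,..

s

 .♣,.,,
 ♣.,,,♣
 ♣.♣#~,
 ,.@,,,
 ,,,♣~♣
 ,,,,..
       

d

.♣,.,,,
♣.,,,♣♣
♣.♣#~,♣
,.,@,,♣
,,,♣~♣,
,,,,..♣
       

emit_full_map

#.,.#.♣,
.♣,.,,,♣
♣.,,,♣♣♣
♣.♣#~,♣♣
,.,@,,♣♣
,,,♣~♣,.
,,,,..♣,


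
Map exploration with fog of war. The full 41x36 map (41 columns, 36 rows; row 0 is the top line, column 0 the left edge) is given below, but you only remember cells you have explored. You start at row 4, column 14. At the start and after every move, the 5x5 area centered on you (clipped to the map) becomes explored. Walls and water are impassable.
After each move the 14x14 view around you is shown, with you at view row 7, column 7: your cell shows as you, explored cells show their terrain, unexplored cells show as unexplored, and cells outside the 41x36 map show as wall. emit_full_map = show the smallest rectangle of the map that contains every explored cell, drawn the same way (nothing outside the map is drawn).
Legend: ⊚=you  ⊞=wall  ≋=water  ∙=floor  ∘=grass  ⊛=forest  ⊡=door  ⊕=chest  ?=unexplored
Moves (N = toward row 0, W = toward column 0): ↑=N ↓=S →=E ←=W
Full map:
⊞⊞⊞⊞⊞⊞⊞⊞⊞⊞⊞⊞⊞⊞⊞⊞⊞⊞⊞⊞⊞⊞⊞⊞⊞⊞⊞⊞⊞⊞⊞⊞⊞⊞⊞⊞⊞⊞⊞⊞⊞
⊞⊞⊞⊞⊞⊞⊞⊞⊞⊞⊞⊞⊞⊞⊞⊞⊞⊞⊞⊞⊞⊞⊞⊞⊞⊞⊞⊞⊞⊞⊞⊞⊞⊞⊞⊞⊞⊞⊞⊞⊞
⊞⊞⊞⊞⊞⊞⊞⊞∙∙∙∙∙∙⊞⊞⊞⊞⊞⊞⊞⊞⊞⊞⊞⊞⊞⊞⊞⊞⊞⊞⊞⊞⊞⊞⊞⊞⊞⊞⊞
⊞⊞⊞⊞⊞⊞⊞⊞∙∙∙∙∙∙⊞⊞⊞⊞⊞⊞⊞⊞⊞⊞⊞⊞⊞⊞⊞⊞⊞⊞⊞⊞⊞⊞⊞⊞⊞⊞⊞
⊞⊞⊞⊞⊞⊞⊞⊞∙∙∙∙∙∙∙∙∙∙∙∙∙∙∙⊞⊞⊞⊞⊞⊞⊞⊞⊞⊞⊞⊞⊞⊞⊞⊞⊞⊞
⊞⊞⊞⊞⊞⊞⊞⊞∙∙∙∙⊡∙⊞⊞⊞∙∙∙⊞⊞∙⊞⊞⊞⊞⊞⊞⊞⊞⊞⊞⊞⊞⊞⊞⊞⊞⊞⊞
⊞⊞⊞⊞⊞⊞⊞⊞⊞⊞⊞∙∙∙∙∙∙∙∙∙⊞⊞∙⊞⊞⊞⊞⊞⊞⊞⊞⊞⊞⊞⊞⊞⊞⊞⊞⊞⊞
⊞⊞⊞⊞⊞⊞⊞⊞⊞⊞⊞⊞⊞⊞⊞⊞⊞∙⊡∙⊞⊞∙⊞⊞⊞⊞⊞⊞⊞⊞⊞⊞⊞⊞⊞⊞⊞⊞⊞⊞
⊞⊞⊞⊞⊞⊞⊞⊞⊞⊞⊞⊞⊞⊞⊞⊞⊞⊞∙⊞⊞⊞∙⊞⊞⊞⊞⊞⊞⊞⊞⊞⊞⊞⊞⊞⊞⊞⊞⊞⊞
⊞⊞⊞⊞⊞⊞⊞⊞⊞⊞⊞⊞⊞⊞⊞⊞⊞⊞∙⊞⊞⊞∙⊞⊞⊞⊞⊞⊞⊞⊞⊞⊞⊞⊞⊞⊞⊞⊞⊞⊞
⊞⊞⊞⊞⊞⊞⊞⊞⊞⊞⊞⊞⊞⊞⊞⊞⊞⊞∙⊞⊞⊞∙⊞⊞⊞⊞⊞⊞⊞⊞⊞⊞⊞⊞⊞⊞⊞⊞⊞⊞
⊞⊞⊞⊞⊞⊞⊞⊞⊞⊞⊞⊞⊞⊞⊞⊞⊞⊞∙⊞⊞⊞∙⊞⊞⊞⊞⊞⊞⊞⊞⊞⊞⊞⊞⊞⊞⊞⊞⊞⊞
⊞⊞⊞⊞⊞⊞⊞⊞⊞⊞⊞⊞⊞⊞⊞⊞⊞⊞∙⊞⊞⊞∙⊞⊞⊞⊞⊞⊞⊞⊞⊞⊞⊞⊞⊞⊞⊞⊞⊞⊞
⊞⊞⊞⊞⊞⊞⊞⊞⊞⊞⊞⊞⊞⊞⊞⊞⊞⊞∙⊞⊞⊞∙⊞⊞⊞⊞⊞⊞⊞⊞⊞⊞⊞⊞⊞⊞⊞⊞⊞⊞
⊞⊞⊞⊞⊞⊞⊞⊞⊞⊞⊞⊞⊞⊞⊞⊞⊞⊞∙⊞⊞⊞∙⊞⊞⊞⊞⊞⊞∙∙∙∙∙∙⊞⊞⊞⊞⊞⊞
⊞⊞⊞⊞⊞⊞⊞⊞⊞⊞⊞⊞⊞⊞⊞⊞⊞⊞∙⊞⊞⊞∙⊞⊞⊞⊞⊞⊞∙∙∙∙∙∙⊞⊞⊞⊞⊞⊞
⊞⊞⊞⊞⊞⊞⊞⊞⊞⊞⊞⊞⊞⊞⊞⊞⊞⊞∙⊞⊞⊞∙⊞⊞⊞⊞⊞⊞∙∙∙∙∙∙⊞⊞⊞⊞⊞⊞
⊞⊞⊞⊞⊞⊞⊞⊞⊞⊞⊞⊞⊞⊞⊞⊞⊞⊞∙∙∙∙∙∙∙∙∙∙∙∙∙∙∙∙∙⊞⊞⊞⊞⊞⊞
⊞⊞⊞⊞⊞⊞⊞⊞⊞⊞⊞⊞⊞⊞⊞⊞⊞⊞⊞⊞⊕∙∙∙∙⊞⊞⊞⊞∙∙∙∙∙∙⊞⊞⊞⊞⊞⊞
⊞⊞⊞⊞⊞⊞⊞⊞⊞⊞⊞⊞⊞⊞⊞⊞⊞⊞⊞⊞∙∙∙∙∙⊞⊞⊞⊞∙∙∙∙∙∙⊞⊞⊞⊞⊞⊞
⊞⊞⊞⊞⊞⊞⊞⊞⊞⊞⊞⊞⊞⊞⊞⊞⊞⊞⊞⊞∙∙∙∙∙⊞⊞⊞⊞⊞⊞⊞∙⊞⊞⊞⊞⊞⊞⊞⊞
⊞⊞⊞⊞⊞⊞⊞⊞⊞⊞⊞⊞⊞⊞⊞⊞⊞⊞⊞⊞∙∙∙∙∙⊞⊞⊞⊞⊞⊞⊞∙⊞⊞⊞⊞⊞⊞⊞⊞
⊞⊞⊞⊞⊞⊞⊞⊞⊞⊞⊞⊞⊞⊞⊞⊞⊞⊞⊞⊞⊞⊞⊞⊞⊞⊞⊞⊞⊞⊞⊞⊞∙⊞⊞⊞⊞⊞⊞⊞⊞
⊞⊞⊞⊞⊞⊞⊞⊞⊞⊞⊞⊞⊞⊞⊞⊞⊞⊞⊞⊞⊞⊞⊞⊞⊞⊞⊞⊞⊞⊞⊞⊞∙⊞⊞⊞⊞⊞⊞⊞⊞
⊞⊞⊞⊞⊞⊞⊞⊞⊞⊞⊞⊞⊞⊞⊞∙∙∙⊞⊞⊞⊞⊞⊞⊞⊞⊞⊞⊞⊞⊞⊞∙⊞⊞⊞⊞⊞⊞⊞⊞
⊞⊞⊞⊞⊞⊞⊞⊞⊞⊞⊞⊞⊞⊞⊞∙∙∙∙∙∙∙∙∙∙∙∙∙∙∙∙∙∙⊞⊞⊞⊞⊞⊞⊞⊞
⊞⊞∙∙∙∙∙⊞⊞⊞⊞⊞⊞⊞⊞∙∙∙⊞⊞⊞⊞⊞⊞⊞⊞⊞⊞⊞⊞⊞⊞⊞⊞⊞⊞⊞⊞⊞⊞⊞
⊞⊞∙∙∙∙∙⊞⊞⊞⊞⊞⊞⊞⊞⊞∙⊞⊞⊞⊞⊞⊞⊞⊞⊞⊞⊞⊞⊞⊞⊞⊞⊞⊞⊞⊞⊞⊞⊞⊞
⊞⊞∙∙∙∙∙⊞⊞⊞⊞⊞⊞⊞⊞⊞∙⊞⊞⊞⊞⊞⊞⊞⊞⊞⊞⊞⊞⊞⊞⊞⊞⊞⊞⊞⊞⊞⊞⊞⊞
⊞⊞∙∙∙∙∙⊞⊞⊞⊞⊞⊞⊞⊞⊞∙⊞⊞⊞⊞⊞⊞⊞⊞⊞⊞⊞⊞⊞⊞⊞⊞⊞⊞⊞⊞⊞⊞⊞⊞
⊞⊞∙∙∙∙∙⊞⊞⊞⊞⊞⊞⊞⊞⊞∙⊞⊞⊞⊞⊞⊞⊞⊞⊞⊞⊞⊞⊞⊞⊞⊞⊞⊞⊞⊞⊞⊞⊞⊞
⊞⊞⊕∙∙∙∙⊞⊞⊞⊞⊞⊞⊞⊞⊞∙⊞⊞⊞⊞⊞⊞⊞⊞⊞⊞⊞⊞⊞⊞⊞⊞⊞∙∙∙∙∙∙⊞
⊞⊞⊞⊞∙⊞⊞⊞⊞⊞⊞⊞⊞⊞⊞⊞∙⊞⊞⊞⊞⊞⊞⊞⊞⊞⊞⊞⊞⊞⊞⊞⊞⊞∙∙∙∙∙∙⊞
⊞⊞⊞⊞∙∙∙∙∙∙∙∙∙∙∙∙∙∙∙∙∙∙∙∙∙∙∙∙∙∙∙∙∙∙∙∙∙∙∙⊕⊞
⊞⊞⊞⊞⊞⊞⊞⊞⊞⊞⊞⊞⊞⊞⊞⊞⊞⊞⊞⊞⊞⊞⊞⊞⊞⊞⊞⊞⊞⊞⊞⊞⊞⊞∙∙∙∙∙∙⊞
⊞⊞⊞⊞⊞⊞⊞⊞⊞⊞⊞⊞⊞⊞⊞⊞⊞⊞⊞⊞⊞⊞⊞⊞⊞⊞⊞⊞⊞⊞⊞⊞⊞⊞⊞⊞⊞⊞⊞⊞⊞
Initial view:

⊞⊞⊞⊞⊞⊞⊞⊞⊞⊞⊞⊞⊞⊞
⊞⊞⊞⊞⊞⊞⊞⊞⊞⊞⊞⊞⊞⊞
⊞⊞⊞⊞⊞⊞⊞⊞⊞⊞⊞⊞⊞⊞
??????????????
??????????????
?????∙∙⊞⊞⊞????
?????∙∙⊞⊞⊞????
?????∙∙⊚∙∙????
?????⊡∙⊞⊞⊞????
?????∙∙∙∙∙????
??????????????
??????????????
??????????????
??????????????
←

⊞⊞⊞⊞⊞⊞⊞⊞⊞⊞⊞⊞⊞⊞
⊞⊞⊞⊞⊞⊞⊞⊞⊞⊞⊞⊞⊞⊞
⊞⊞⊞⊞⊞⊞⊞⊞⊞⊞⊞⊞⊞⊞
??????????????
??????????????
?????∙∙∙⊞⊞⊞???
?????∙∙∙⊞⊞⊞???
?????∙∙⊚∙∙∙???
?????∙⊡∙⊞⊞⊞???
?????∙∙∙∙∙∙???
??????????????
??????????????
??????????????
??????????????

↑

⊞⊞⊞⊞⊞⊞⊞⊞⊞⊞⊞⊞⊞⊞
⊞⊞⊞⊞⊞⊞⊞⊞⊞⊞⊞⊞⊞⊞
⊞⊞⊞⊞⊞⊞⊞⊞⊞⊞⊞⊞⊞⊞
⊞⊞⊞⊞⊞⊞⊞⊞⊞⊞⊞⊞⊞⊞
??????????????
?????⊞⊞⊞⊞⊞????
?????∙∙∙⊞⊞⊞???
?????∙∙⊚⊞⊞⊞???
?????∙∙∙∙∙∙???
?????∙⊡∙⊞⊞⊞???
?????∙∙∙∙∙∙???
??????????????
??????????????
??????????????

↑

⊞⊞⊞⊞⊞⊞⊞⊞⊞⊞⊞⊞⊞⊞
⊞⊞⊞⊞⊞⊞⊞⊞⊞⊞⊞⊞⊞⊞
⊞⊞⊞⊞⊞⊞⊞⊞⊞⊞⊞⊞⊞⊞
⊞⊞⊞⊞⊞⊞⊞⊞⊞⊞⊞⊞⊞⊞
⊞⊞⊞⊞⊞⊞⊞⊞⊞⊞⊞⊞⊞⊞
?????⊞⊞⊞⊞⊞????
?????⊞⊞⊞⊞⊞????
?????∙∙⊚⊞⊞⊞???
?????∙∙∙⊞⊞⊞???
?????∙∙∙∙∙∙???
?????∙⊡∙⊞⊞⊞???
?????∙∙∙∙∙∙???
??????????????
??????????????

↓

⊞⊞⊞⊞⊞⊞⊞⊞⊞⊞⊞⊞⊞⊞
⊞⊞⊞⊞⊞⊞⊞⊞⊞⊞⊞⊞⊞⊞
⊞⊞⊞⊞⊞⊞⊞⊞⊞⊞⊞⊞⊞⊞
⊞⊞⊞⊞⊞⊞⊞⊞⊞⊞⊞⊞⊞⊞
?????⊞⊞⊞⊞⊞????
?????⊞⊞⊞⊞⊞????
?????∙∙∙⊞⊞⊞???
?????∙∙⊚⊞⊞⊞???
?????∙∙∙∙∙∙???
?????∙⊡∙⊞⊞⊞???
?????∙∙∙∙∙∙???
??????????????
??????????????
??????????????

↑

⊞⊞⊞⊞⊞⊞⊞⊞⊞⊞⊞⊞⊞⊞
⊞⊞⊞⊞⊞⊞⊞⊞⊞⊞⊞⊞⊞⊞
⊞⊞⊞⊞⊞⊞⊞⊞⊞⊞⊞⊞⊞⊞
⊞⊞⊞⊞⊞⊞⊞⊞⊞⊞⊞⊞⊞⊞
⊞⊞⊞⊞⊞⊞⊞⊞⊞⊞⊞⊞⊞⊞
?????⊞⊞⊞⊞⊞????
?????⊞⊞⊞⊞⊞????
?????∙∙⊚⊞⊞⊞???
?????∙∙∙⊞⊞⊞???
?????∙∙∙∙∙∙???
?????∙⊡∙⊞⊞⊞???
?????∙∙∙∙∙∙???
??????????????
??????????????

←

⊞⊞⊞⊞⊞⊞⊞⊞⊞⊞⊞⊞⊞⊞
⊞⊞⊞⊞⊞⊞⊞⊞⊞⊞⊞⊞⊞⊞
⊞⊞⊞⊞⊞⊞⊞⊞⊞⊞⊞⊞⊞⊞
⊞⊞⊞⊞⊞⊞⊞⊞⊞⊞⊞⊞⊞⊞
⊞⊞⊞⊞⊞⊞⊞⊞⊞⊞⊞⊞⊞⊞
?????⊞⊞⊞⊞⊞⊞???
?????⊞⊞⊞⊞⊞⊞???
?????∙∙⊚∙⊞⊞⊞??
?????∙∙∙∙⊞⊞⊞??
?????∙∙∙∙∙∙∙??
??????∙⊡∙⊞⊞⊞??
??????∙∙∙∙∙∙??
??????????????
??????????????

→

⊞⊞⊞⊞⊞⊞⊞⊞⊞⊞⊞⊞⊞⊞
⊞⊞⊞⊞⊞⊞⊞⊞⊞⊞⊞⊞⊞⊞
⊞⊞⊞⊞⊞⊞⊞⊞⊞⊞⊞⊞⊞⊞
⊞⊞⊞⊞⊞⊞⊞⊞⊞⊞⊞⊞⊞⊞
⊞⊞⊞⊞⊞⊞⊞⊞⊞⊞⊞⊞⊞⊞
????⊞⊞⊞⊞⊞⊞????
????⊞⊞⊞⊞⊞⊞????
????∙∙∙⊚⊞⊞⊞???
????∙∙∙∙⊞⊞⊞???
????∙∙∙∙∙∙∙???
?????∙⊡∙⊞⊞⊞???
?????∙∙∙∙∙∙???
??????????????
??????????????

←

⊞⊞⊞⊞⊞⊞⊞⊞⊞⊞⊞⊞⊞⊞
⊞⊞⊞⊞⊞⊞⊞⊞⊞⊞⊞⊞⊞⊞
⊞⊞⊞⊞⊞⊞⊞⊞⊞⊞⊞⊞⊞⊞
⊞⊞⊞⊞⊞⊞⊞⊞⊞⊞⊞⊞⊞⊞
⊞⊞⊞⊞⊞⊞⊞⊞⊞⊞⊞⊞⊞⊞
?????⊞⊞⊞⊞⊞⊞???
?????⊞⊞⊞⊞⊞⊞???
?????∙∙⊚∙⊞⊞⊞??
?????∙∙∙∙⊞⊞⊞??
?????∙∙∙∙∙∙∙??
??????∙⊡∙⊞⊞⊞??
??????∙∙∙∙∙∙??
??????????????
??????????????

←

⊞⊞⊞⊞⊞⊞⊞⊞⊞⊞⊞⊞⊞⊞
⊞⊞⊞⊞⊞⊞⊞⊞⊞⊞⊞⊞⊞⊞
⊞⊞⊞⊞⊞⊞⊞⊞⊞⊞⊞⊞⊞⊞
⊞⊞⊞⊞⊞⊞⊞⊞⊞⊞⊞⊞⊞⊞
⊞⊞⊞⊞⊞⊞⊞⊞⊞⊞⊞⊞⊞⊞
?????⊞⊞⊞⊞⊞⊞⊞??
?????⊞⊞⊞⊞⊞⊞⊞??
?????∙∙⊚∙∙⊞⊞⊞?
?????∙∙∙∙∙⊞⊞⊞?
?????∙∙∙∙∙∙∙∙?
???????∙⊡∙⊞⊞⊞?
???????∙∙∙∙∙∙?
??????????????
??????????????

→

⊞⊞⊞⊞⊞⊞⊞⊞⊞⊞⊞⊞⊞⊞
⊞⊞⊞⊞⊞⊞⊞⊞⊞⊞⊞⊞⊞⊞
⊞⊞⊞⊞⊞⊞⊞⊞⊞⊞⊞⊞⊞⊞
⊞⊞⊞⊞⊞⊞⊞⊞⊞⊞⊞⊞⊞⊞
⊞⊞⊞⊞⊞⊞⊞⊞⊞⊞⊞⊞⊞⊞
????⊞⊞⊞⊞⊞⊞⊞???
????⊞⊞⊞⊞⊞⊞⊞???
????∙∙∙⊚∙⊞⊞⊞??
????∙∙∙∙∙⊞⊞⊞??
????∙∙∙∙∙∙∙∙??
??????∙⊡∙⊞⊞⊞??
??????∙∙∙∙∙∙??
??????????????
??????????????

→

⊞⊞⊞⊞⊞⊞⊞⊞⊞⊞⊞⊞⊞⊞
⊞⊞⊞⊞⊞⊞⊞⊞⊞⊞⊞⊞⊞⊞
⊞⊞⊞⊞⊞⊞⊞⊞⊞⊞⊞⊞⊞⊞
⊞⊞⊞⊞⊞⊞⊞⊞⊞⊞⊞⊞⊞⊞
⊞⊞⊞⊞⊞⊞⊞⊞⊞⊞⊞⊞⊞⊞
???⊞⊞⊞⊞⊞⊞⊞????
???⊞⊞⊞⊞⊞⊞⊞????
???∙∙∙∙⊚⊞⊞⊞???
???∙∙∙∙∙⊞⊞⊞???
???∙∙∙∙∙∙∙∙???
?????∙⊡∙⊞⊞⊞???
?????∙∙∙∙∙∙???
??????????????
??????????????

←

⊞⊞⊞⊞⊞⊞⊞⊞⊞⊞⊞⊞⊞⊞
⊞⊞⊞⊞⊞⊞⊞⊞⊞⊞⊞⊞⊞⊞
⊞⊞⊞⊞⊞⊞⊞⊞⊞⊞⊞⊞⊞⊞
⊞⊞⊞⊞⊞⊞⊞⊞⊞⊞⊞⊞⊞⊞
⊞⊞⊞⊞⊞⊞⊞⊞⊞⊞⊞⊞⊞⊞
????⊞⊞⊞⊞⊞⊞⊞???
????⊞⊞⊞⊞⊞⊞⊞???
????∙∙∙⊚∙⊞⊞⊞??
????∙∙∙∙∙⊞⊞⊞??
????∙∙∙∙∙∙∙∙??
??????∙⊡∙⊞⊞⊞??
??????∙∙∙∙∙∙??
??????????????
??????????????

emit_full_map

⊞⊞⊞⊞⊞⊞⊞?
⊞⊞⊞⊞⊞⊞⊞?
∙∙∙⊚∙⊞⊞⊞
∙∙∙∙∙⊞⊞⊞
∙∙∙∙∙∙∙∙
??∙⊡∙⊞⊞⊞
??∙∙∙∙∙∙

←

⊞⊞⊞⊞⊞⊞⊞⊞⊞⊞⊞⊞⊞⊞
⊞⊞⊞⊞⊞⊞⊞⊞⊞⊞⊞⊞⊞⊞
⊞⊞⊞⊞⊞⊞⊞⊞⊞⊞⊞⊞⊞⊞
⊞⊞⊞⊞⊞⊞⊞⊞⊞⊞⊞⊞⊞⊞
⊞⊞⊞⊞⊞⊞⊞⊞⊞⊞⊞⊞⊞⊞
?????⊞⊞⊞⊞⊞⊞⊞??
?????⊞⊞⊞⊞⊞⊞⊞??
?????∙∙⊚∙∙⊞⊞⊞?
?????∙∙∙∙∙⊞⊞⊞?
?????∙∙∙∙∙∙∙∙?
???????∙⊡∙⊞⊞⊞?
???????∙∙∙∙∙∙?
??????????????
??????????????


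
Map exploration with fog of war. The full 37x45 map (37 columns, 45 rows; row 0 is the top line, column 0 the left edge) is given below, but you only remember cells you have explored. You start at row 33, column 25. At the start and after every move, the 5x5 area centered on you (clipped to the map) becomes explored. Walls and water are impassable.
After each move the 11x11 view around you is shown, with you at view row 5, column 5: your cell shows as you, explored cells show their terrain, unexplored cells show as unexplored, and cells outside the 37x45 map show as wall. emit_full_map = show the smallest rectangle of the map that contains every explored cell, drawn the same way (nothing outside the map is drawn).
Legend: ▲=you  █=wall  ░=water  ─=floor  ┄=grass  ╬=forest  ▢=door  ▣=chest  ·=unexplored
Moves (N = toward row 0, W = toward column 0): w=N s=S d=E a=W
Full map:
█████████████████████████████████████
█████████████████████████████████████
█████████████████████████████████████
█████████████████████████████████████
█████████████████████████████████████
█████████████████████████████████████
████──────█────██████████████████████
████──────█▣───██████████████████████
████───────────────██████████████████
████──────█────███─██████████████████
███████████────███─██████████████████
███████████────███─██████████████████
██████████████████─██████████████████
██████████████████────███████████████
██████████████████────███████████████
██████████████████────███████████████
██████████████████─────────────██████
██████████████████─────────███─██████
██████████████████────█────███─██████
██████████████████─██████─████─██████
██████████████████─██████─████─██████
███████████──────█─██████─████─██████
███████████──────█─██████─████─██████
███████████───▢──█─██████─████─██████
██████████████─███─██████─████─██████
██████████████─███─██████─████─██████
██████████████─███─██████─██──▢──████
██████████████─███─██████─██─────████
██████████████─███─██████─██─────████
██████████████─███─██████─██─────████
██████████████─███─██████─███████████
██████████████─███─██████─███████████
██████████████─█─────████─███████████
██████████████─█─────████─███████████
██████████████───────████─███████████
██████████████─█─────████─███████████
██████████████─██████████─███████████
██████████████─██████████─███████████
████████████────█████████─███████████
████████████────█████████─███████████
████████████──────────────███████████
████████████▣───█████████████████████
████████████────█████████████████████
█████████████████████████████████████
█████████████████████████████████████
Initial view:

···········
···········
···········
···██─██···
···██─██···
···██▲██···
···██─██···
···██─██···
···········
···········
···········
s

···········
···········
···██─██···
···██─██···
···██─██···
···██▲██···
···██─██···
···██─██···
···········
···········
···········

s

···········
···██─██···
···██─██···
···██─██···
···██─██···
···██▲██···
···██─██···
···██─██···
···········
···········
···········

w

···········
···········
···██─██···
···██─██···
···██─██···
···██▲██···
···██─██···
···██─██···
···██─██···
···········
···········

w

···········
···········
···········
···██─██···
···██─██···
···██▲██···
···██─██···
···██─██···
···██─██···
···██─██···
···········

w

···········
···········
···········
···██─██···
···██─██···
···██▲██···
···██─██···
···██─██···
···██─██···
···██─██···
···██─██···

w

···········
···········
···········
···██─██···
···██─██···
···██▲██···
···██─██···
···██─██···
···██─██···
···██─██···
···██─██···

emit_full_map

██─██
██─██
██▲██
██─██
██─██
██─██
██─██
██─██
██─██


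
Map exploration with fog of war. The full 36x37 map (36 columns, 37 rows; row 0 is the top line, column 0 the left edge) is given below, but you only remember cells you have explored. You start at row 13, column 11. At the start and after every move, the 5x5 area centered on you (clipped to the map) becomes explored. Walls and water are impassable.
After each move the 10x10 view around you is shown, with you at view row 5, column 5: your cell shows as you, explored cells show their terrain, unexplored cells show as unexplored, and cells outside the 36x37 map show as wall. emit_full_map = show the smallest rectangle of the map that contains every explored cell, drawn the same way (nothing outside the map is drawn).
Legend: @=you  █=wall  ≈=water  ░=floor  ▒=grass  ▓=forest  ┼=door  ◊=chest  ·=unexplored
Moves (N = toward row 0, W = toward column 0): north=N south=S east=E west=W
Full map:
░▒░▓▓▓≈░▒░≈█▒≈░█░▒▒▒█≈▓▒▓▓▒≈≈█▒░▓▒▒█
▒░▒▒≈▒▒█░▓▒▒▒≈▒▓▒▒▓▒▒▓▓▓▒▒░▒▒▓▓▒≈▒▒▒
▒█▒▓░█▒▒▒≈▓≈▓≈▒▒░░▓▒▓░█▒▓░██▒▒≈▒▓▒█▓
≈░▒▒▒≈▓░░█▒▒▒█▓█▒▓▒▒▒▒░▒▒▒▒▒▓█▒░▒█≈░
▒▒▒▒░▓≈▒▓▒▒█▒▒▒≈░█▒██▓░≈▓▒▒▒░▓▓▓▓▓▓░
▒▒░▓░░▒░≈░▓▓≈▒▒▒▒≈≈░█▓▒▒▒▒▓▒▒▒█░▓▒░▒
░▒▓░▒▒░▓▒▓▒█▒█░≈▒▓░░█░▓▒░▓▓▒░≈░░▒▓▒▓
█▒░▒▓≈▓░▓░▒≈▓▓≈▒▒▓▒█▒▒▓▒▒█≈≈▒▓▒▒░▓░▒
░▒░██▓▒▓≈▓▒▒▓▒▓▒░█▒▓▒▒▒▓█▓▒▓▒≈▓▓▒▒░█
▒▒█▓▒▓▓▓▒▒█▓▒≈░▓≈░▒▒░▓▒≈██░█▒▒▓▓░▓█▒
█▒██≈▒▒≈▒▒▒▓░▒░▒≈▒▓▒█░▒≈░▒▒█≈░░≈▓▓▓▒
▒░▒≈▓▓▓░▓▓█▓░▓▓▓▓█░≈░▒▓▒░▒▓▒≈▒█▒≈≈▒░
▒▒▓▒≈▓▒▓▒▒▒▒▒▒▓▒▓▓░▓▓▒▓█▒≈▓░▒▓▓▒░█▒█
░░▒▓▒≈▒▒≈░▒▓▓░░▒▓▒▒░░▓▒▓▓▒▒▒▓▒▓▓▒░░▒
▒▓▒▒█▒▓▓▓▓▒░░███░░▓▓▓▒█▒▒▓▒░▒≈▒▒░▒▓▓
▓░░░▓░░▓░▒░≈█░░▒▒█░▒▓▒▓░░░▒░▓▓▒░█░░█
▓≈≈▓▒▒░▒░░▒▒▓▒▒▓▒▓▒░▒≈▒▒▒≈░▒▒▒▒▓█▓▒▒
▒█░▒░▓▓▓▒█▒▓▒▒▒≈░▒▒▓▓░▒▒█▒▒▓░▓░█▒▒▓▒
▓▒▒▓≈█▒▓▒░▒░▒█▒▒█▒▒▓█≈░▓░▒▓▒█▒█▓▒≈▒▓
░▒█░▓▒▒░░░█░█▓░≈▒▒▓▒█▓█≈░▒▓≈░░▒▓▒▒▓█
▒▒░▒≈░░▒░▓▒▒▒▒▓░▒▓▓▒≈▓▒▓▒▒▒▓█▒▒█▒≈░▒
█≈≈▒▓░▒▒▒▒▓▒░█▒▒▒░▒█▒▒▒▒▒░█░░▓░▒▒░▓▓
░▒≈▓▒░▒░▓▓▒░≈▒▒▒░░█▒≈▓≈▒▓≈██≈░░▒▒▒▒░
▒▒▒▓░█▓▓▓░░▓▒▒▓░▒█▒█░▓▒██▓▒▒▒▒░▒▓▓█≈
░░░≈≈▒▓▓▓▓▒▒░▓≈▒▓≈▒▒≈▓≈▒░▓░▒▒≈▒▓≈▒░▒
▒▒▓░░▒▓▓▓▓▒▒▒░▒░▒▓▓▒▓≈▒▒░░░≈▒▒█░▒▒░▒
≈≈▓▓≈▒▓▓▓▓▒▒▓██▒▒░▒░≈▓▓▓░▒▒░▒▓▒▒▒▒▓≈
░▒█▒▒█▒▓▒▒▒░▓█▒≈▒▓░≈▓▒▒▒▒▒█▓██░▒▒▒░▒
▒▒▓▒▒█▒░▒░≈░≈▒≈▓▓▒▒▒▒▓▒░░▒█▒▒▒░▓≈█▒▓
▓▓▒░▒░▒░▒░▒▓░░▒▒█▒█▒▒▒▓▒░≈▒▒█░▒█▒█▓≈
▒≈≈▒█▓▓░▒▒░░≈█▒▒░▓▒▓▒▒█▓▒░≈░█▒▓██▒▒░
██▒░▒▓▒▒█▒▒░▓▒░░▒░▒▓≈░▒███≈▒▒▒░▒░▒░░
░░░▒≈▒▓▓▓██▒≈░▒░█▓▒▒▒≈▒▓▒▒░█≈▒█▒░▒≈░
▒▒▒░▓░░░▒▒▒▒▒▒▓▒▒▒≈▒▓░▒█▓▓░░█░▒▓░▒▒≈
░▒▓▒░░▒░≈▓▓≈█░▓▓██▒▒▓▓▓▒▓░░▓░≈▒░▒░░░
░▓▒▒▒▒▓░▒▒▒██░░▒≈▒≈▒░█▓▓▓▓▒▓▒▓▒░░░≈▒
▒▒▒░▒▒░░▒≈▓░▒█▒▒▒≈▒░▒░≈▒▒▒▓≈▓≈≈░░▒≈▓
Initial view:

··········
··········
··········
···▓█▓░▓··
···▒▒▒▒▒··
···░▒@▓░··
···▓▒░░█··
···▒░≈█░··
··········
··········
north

··········
··········
··········
···▒▒▓░▒··
···▓█▓░▓··
···▒▒@▒▒··
···░▒▓▓░··
···▓▒░░█··
···▒░≈█░··
··········

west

··········
··········
··········
···▒▒▒▓░▒·
···▓▓█▓░▓·
···▒▒@▒▒▒·
···≈░▒▓▓░·
···▓▓▒░░█·
····▒░≈█░·
··········

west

··········
··········
··········
···≈▒▒▒▓░▒
···░▓▓█▓░▓
···▓▒@▒▒▒▒
···▒≈░▒▓▓░
···▓▓▓▒░░█
·····▒░≈█░
··········

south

··········
··········
···≈▒▒▒▓░▒
···░▓▓█▓░▓
···▓▒▒▒▒▒▒
···▒≈@▒▓▓░
···▓▓▓▒░░█
···▓░▒░≈█░
··········
··········

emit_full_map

≈▒▒▒▓░▒
░▓▓█▓░▓
▓▒▒▒▒▒▒
▒≈@▒▓▓░
▓▓▓▒░░█
▓░▒░≈█░

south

··········
···≈▒▒▒▓░▒
···░▓▓█▓░▓
···▓▒▒▒▒▒▒
···▒≈░▒▓▓░
···▓▓@▒░░█
···▓░▒░≈█░
···▒░░▒▒··
··········
··········

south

···≈▒▒▒▓░▒
···░▓▓█▓░▓
···▓▒▒▒▒▒▒
···▒≈░▒▓▓░
···▓▓▓▒░░█
···▓░@░≈█░
···▒░░▒▒··
···▓▒█▒▓··
··········
··········

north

··········
···≈▒▒▒▓░▒
···░▓▓█▓░▓
···▓▒▒▒▒▒▒
···▒≈░▒▓▓░
···▓▓@▒░░█
···▓░▒░≈█░
···▒░░▒▒··
···▓▒█▒▓··
··········

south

···≈▒▒▒▓░▒
···░▓▓█▓░▓
···▓▒▒▒▒▒▒
···▒≈░▒▓▓░
···▓▓▓▒░░█
···▓░@░≈█░
···▒░░▒▒··
···▓▒█▒▓··
··········
··········

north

··········
···≈▒▒▒▓░▒
···░▓▓█▓░▓
···▓▒▒▒▒▒▒
···▒≈░▒▓▓░
···▓▓@▒░░█
···▓░▒░≈█░
···▒░░▒▒··
···▓▒█▒▓··
··········

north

··········
··········
···≈▒▒▒▓░▒
···░▓▓█▓░▓
···▓▒▒▒▒▒▒
···▒≈@▒▓▓░
···▓▓▓▒░░█
···▓░▒░≈█░
···▒░░▒▒··
···▓▒█▒▓··

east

··········
··········
··≈▒▒▒▓░▒·
··░▓▓█▓░▓·
··▓▒▒▒▒▒▒·
··▒≈░@▓▓░·
··▓▓▓▒░░█·
··▓░▒░≈█░·
··▒░░▒▒···
··▓▒█▒▓···

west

··········
··········
···≈▒▒▒▓░▒
···░▓▓█▓░▓
···▓▒▒▒▒▒▒
···▒≈@▒▓▓░
···▓▓▓▒░░█
···▓░▒░≈█░
···▒░░▒▒··
···▓▒█▒▓··
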